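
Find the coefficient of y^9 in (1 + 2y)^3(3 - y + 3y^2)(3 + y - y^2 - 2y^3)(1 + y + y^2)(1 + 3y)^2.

-2540

(1 + 2y)^3 has coefficients 1,6,12,8 for degrees 0…3.
(3 - y + 3y^2) has coefficients 3,-1,3,0,0,0,0,0,0,0 for degrees 0…9.
Multiplying by (3 + y - y^2 - 2y^3) gives running coefficients 9,0,5,-2,-1,-6,0,0,0,0 for degrees 0…9.
Multiplying by (1 + y + y^2) gives running coefficients 9,9,14,3,2,-9,-7,-6,0,0 for degrees 0…9.
Finally multiplying by (1 + 3y)^2, the product of all factors after the first has coefficients 9,63,149,168,146,30,-43,-129,-99,-54 for degrees 0…9.
[y^9] = 1·(-54) + 6·(-99) + 12·(-129) + 8·(-43) = -2540.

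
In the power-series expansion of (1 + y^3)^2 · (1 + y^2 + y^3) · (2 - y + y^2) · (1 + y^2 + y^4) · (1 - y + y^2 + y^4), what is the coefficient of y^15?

4

(1 + y^3)^2 has coefficients 1,0,0,2,0,0,1 for degrees 0…6.
(1 + y^2 + y^3) has coefficients 1,0,1,1,0,0,0,0,0,0,0,0,0,0,0,0 for degrees 0…15.
Multiplying by (2 - y + y^2) gives running coefficients 2,-1,3,1,0,1,0,0,0,0,0,0,0,0,0,0 for degrees 0…15.
Multiplying by (1 + y^2 + y^4) gives running coefficients 2,-1,5,0,5,1,3,2,0,1,0,0,0,0,0,0 for degrees 0…15.
Finally multiplying by (1 - y + y^2 + y^4), the product of all factors after the first has coefficients 2,-3,8,-6,12,-5,12,0,6,4,2,3,0,1,0,0 for degrees 0…15.
[y^15] = 1·0 + 2·0 + 1·4 = 4.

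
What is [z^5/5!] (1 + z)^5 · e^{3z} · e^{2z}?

The EGF product rule gives c_5 = Σ_{k_1+k_2+k_3=5} C(5; k_1,k_2,k_3) · ∏ g_i(k_i), where (1+z)^5 gives the falling factorial (5)_k; e^{3z} gives (3)^k; e^{2z} gives (2)^k.
g_1(k) for k = 0…5: 1, 5, 20, 60, 120, 120.
g_2(k) for k = 0…5: 1, 3, 9, 27, 81, 243.
g_3(k) for k = 0…5: 1, 2, 4, 8, 16, 32.
First combine the last two factors: h(k) = Σ_j C(k,j)·g_2(j)·g_3(k−j) for k = 0…5: 1, 5, 25, 125, 625, 3125.
c_5 = Σ_k C(5,k)·g_1(k)·h(5−k) = 1·1·3125 + 5·5·625 + 10·20·125 + 10·60·25 + 5·120·5 + 1·120·1 = 3125 + 15625 + 25000 + 15000 + 3000 + 120 = 61870.

61870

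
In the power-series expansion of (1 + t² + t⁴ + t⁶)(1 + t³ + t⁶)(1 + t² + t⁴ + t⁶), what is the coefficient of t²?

(1 + t² + t⁴ + t⁶) has coefficients 1,0,1 for degrees 0…2.
(1 + t³ + t⁶) has coefficients 1,0,0 for degrees 0…2.
Finally multiplying by (1 + t² + t⁴ + t⁶), the product of all factors after the first has coefficients 1,0,1 for degrees 0…2.
[t²] = 1·1 + 1·1 = 2.

2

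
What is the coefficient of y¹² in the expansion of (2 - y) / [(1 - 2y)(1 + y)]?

4097

Partial fractions give a closed form: a_n = (1)·2^n + (1)·(-1)^n.
At n = 12: a_12 = 4097.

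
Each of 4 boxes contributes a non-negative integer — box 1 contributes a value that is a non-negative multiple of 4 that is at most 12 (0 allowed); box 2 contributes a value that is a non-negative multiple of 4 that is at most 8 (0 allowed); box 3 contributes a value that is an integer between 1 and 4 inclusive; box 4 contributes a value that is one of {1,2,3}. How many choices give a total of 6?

The generating function for the choices is (1 + q^4 + q^8 + q^12)·(1 + q^4 + q^8)·(q + q^2 + q^3 + q^4)·(q + q^2 + q^3); the count is [q^6].
(1 + q^4 + q^8 + q^12) has coefficients 1,0,0,0,1,0,0 for degrees 0…6.
(1 + q^4 + q^8) has coefficients 1,0,0,0,1,0,0 for degrees 0…6.
Multiplying by (q + q^2 + q^3 + q^4) gives running coefficients 0,1,1,1,1,1,1 for degrees 0…6.
Finally multiplying by (q + q^2 + q^3), the product of all factors after the first has coefficients 0,0,1,2,3,3,3 for degrees 0…6.
[q^6] = 1·3 + 1·1 = 4.

4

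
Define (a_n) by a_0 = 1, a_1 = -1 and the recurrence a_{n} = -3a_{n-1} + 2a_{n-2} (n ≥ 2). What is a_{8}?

The ordinary generating function has denominator 1 + 3t - 2t^2.
Iterating the recurrence: a_0,…,a_{8} = 1, -1, 5, -17, 61, -217, 773, -2753, 9805.

9805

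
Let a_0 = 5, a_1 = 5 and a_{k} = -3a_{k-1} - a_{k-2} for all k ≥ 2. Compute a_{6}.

The ordinary generating function has denominator 1 + 3q + q^2.
Iterating the recurrence: a_0,…,a_{6} = 5, 5, -20, 55, -145, 380, -995.

-995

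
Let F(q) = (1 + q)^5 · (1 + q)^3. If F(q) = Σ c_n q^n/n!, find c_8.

The EGF product rule gives c_8 = Σ_{k_1+k_2=8} C(8; k_1,k_2) · ∏ g_i(k_i), where (1+q)^5 gives the falling factorial (5)_k; (1+q)^3 gives the falling factorial (3)_k.
g_1(k) for k = 0…8: 1, 5, 20, 60, 120, 120, 0, 0, 0.
g_2(k) for k = 0…8: 1, 3, 6, 6, 0, 0, 0, 0, 0.
c_8 = Σ_k C(8,k)·g_1(k)·g_2(8−k) = 56·120·6 = 40320.

40320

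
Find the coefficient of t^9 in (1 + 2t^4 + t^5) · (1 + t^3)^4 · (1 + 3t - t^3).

(1 + 2t^4 + t^5) has coefficients 1,0,0,0,2,1 for degrees 0…5.
(1 + t^3)^4 has coefficients 1,0,0,4,0,0,6,0,0,4 for degrees 0…9.
Finally multiplying by (1 + 3t - t^3), the product of all factors after the first has coefficients 1,3,0,3,12,0,2,18,0,-2 for degrees 0…9.
[t^9] = 1·(-2) + 2·0 + 1·12 = 10.

10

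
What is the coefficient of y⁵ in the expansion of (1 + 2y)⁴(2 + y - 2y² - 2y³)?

-96

(1 + 2y)⁴ has coefficients 1,8,24,32,16 for degrees 0…4.
(2 + y - 2y² - 2y³) has coefficients 2,1,-2,-2,0,0 for degrees 0…5.
[y⁵] = 1·0 + 8·0 + 24·(-2) + 32·(-2) + 16·1 = -96.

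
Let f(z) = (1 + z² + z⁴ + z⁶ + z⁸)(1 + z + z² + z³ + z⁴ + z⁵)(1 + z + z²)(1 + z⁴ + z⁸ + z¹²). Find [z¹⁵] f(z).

22

(1 + z² + z⁴ + z⁶ + z⁸) has coefficients 1,0,1,0,1,0,1,0,1 for degrees 0…8.
(1 + z + z² + z³ + z⁴ + z⁵) has coefficients 1,1,1,1,1,1,0,0,0,0,0,0,0,0,0,0 for degrees 0…15.
Multiplying by (1 + z + z²) gives running coefficients 1,2,3,3,3,3,2,1,0,0,0,0,0,0,0,0 for degrees 0…15.
Finally multiplying by (1 + z⁴ + z⁸ + z¹²), the product of all factors after the first has coefficients 1,2,3,3,4,5,5,4,4,5,5,4,4,5,5,4 for degrees 0…15.
[z¹⁵] = 1·4 + 1·5 + 1·4 + 1·5 + 1·4 = 22.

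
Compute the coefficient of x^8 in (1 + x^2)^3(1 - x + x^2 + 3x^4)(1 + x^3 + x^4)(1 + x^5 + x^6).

(1 + x^2)^3 has coefficients 1,0,3,0,3,0,1 for degrees 0…6.
(1 - x + x^2 + 3x^4) has coefficients 1,-1,1,0,3,0,0,0,0 for degrees 0…8.
Multiplying by (1 + x^3 + x^4) gives running coefficients 1,-1,1,1,3,0,1,3,3 for degrees 0…8.
Finally multiplying by (1 + x^5 + x^6), the product of all factors after the first has coefficients 1,-1,1,1,3,1,1,3,5 for degrees 0…8.
[x^8] = 1·5 + 3·1 + 3·3 + 1·1 = 18.

18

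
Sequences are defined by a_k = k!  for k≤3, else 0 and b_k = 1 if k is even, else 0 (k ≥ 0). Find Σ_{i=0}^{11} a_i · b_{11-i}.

The convolution is the t^11 coefficient of A(t)B(t).
Σ = 1·0 + 1·1 + 2·0 + 6·1 + 0·0 + 0·1 + 0·0 + 0·1 + 0·0 + 0·1 + 0·0 + 0·1 = 7.

7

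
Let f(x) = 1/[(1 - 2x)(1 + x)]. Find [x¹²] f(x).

2731

Partial fractions give a closed form: a_n = (2/3)·2^n + (1/3)·(-1)^n.
At n = 12: a_12 = 2731.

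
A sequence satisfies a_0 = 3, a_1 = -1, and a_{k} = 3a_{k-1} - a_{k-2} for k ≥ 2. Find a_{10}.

-14517

The ordinary generating function has denominator 1 - 3q + q^2.
Iterating the recurrence: a_0,…,a_{10} = 3, -1, -6, -17, -45, -118, -309, -809, -2118, -5545, -14517.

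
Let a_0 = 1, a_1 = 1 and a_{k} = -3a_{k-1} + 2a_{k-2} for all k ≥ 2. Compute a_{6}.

-217

The ordinary generating function has denominator 1 + 3x - 2x^2.
Iterating the recurrence: a_0,…,a_{6} = 1, 1, -1, 5, -17, 61, -217.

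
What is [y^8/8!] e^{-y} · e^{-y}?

The EGF product rule gives c_8 = Σ_{k_1+k_2=8} C(8; k_1,k_2) · ∏ g_i(k_i), where e^{-y} gives (-1)^k; e^{-y} gives (-1)^k.
g_1(k) for k = 0…8: 1, -1, 1, -1, 1, -1, 1, -1, 1.
g_2(k) for k = 0…8: 1, -1, 1, -1, 1, -1, 1, -1, 1.
c_8 = Σ_k C(8,k)·g_1(k)·g_2(8−k) = 1·1·1 + 8·(-1)·(-1) + 28·1·1 + 56·(-1)·(-1) + 70·1·1 + 56·(-1)·(-1) + 28·1·1 + 8·(-1)·(-1) + 1·1·1 = 1 + 8 + 28 + 56 + 70 + 56 + 28 + 8 + 1 = 256.

256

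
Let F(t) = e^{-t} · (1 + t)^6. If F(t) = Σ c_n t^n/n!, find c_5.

The EGF product rule gives c_5 = Σ_{k_1+k_2=5} C(5; k_1,k_2) · ∏ g_i(k_i), where e^{-t} gives (-1)^k; (1+t)^6 gives the falling factorial (6)_k.
g_1(k) for k = 0…5: 1, -1, 1, -1, 1, -1.
g_2(k) for k = 0…5: 1, 6, 30, 120, 360, 720.
c_5 = Σ_k C(5,k)·g_1(k)·g_2(5−k) = 1·1·720 + 5·(-1)·360 + 10·1·120 + 10·(-1)·30 + 5·1·6 + 1·(-1)·1 = 720 − 1800 + 1200 − 300 + 30 − 1 = -151.

-151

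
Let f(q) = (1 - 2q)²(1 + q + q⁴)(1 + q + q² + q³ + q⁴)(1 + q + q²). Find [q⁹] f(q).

(1 - 2q)² has coefficients 1,-4,4 for degrees 0…2.
(1 + q + q⁴) has coefficients 1,1,0,0,1,0,0,0,0,0 for degrees 0…9.
Multiplying by (1 + q + q² + q³ + q⁴) gives running coefficients 1,2,2,2,3,2,1,1,1,0 for degrees 0…9.
Finally multiplying by (1 + q + q²), the product of all factors after the first has coefficients 1,3,5,6,7,7,6,4,3,2 for degrees 0…9.
[q⁹] = 1·2 − 4·3 + 4·4 = 6.

6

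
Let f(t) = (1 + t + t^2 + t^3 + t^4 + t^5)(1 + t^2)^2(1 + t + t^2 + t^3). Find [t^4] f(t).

11

(1 + t + t^2 + t^3 + t^4 + t^5) has coefficients 1,1,1,1,1 for degrees 0…4.
(1 + t^2)^2 has coefficients 1,0,2,0,1 for degrees 0…4.
Finally multiplying by (1 + t + t^2 + t^3), the product of all factors after the first has coefficients 1,1,3,3,3 for degrees 0…4.
[t^4] = 1·3 + 1·3 + 1·3 + 1·1 + 1·1 = 11.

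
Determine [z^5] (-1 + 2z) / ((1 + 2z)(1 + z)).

125

Partial fractions give a closed form: a_n = (-4)·(-2)^n + (3)·(-1)^n.
At n = 5: a_5 = 125.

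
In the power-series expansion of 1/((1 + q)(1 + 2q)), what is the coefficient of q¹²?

Partial fractions give a closed form: a_n = (-1)·(-1)^n + (2)·(-2)^n.
At n = 12: a_12 = 8191.

8191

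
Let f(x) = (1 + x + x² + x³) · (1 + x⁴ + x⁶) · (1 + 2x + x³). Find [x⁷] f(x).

7

(1 + x + x² + x³) has coefficients 1,1,1,1 for degrees 0…3.
(1 + x⁴ + x⁶) has coefficients 1,0,0,0,1,0,1,0 for degrees 0…7.
Finally multiplying by (1 + 2x + x³), the product of all factors after the first has coefficients 1,2,0,1,1,2,1,3 for degrees 0…7.
[x⁷] = 1·3 + 1·1 + 1·2 + 1·1 = 7.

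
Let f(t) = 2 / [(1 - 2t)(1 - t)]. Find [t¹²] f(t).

16382

Partial fractions give a closed form: a_n = (4)·2^n + (-2)·1^n.
At n = 12: a_12 = 16382.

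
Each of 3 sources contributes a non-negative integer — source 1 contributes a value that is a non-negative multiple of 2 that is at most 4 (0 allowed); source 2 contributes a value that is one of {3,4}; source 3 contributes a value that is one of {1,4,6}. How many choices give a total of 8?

The generating function for the choices is (1 + z^2 + z^4)·(z^3 + z^4)·(z + z^4 + z^6); the count is [z^8].
(1 + z^2 + z^4) has coefficients 1,0,1,0,1 for degrees 0…4.
(z^3 + z^4) has coefficients 0,0,0,1,1,0,0,0,0 for degrees 0…8.
Finally multiplying by (z + z^4 + z^6), the product of all factors after the first has coefficients 0,0,0,0,1,1,0,1,1 for degrees 0…8.
[z^8] = 1·1 + 1·0 + 1·1 = 2.

2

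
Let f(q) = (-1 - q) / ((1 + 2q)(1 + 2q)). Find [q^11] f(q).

13312

The denominator gives the recurrence a_n = −4a_(n−1) − 4a_(n−2) for n ≥ 2; the numerator fixes a_0 = -1, a_1 = 3.
Iterating: -1, 3, -8, 20, -48, 112, -256, 576, -1280, 2816, -6144, 13312, so a_11 = 13312.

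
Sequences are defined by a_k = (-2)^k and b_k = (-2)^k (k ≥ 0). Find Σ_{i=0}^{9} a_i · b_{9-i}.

The convolution is the x^9 coefficient of A(x)B(x).
Σ = 1·(-512) − 2·256 + 4·(-128) − 8·64 + 16·(-32) − 32·16 + 64·(-8) − 128·4 + 256·(-2) − 512·1 = -5120.

-5120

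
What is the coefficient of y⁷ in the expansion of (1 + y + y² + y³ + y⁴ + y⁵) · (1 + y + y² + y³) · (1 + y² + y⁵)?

9

(1 + y + y² + y³ + y⁴ + y⁵) has coefficients 1,1,1,1,1,1 for degrees 0…5.
(1 + y + y² + y³) has coefficients 1,1,1,1,0,0,0,0 for degrees 0…7.
Finally multiplying by (1 + y² + y⁵), the product of all factors after the first has coefficients 1,1,2,2,1,2,1,1 for degrees 0…7.
[y⁷] = 1·1 + 1·1 + 1·2 + 1·1 + 1·2 + 1·2 = 9.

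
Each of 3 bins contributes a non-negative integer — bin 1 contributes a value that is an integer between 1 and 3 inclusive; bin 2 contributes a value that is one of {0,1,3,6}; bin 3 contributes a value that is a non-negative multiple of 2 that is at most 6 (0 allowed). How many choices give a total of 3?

3

The generating function for the choices is (z + z² + z³)·(1 + z + z³ + z⁶)·(1 + z² + z⁴ + z⁶); the count is [z³].
(z + z² + z³) has coefficients 0,1,1,1 for degrees 0…3.
(1 + z + z³ + z⁶) has coefficients 1,1,0,1 for degrees 0…3.
Finally multiplying by (1 + z² + z⁴ + z⁶), the product of all factors after the first has coefficients 1,1,1,2 for degrees 0…3.
[z³] = 1·1 + 1·1 + 1·1 = 3.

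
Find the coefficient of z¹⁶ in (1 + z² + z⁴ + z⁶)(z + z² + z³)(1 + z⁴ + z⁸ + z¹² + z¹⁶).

2

(1 + z² + z⁴ + z⁶) has coefficients 1,0,1,0,1,0,1 for degrees 0…6.
(z + z² + z³) has coefficients 0,1,1,1,0,0,0,0,0,0,0,0,0,0,0,0,0 for degrees 0…16.
Finally multiplying by (1 + z⁴ + z⁸ + z¹² + z¹⁶), the product of all factors after the first has coefficients 0,1,1,1,0,1,1,1,0,1,1,1,0,1,1,1,0 for degrees 0…16.
[z¹⁶] = 1·0 + 1·1 + 1·0 + 1·1 = 2.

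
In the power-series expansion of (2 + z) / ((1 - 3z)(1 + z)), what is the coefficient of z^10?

103336

The denominator gives the recurrence a_n = 2a_(n−1) + 3a_(n−2) for n ≥ 3; the numerator fixes a_0 = 2, a_1 = 5, a_2 = 16.
Iterating: 2, 5, 16, 47, 142, 425, 1276, 3827, 11482, 34445, 103336, so a_10 = 103336.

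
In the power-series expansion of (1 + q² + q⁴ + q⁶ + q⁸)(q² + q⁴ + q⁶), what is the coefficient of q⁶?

(1 + q² + q⁴ + q⁶ + q⁸) has coefficients 1,0,1,0,1,0,1 for degrees 0…6.
(q² + q⁴ + q⁶) has coefficients 0,0,1,0,1,0,1 for degrees 0…6.
[q⁶] = 1·1 + 1·1 + 1·1 + 1·0 = 3.

3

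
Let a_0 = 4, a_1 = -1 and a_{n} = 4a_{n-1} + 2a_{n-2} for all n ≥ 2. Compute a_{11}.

2204384

The ordinary generating function has denominator 1 - 4q - 2q^2.
Iterating the recurrence: a_0,…,a_{11} = 4, -1, 4, 14, 64, 284, 1264, 5624, 25024, 111344, 495424, 2204384.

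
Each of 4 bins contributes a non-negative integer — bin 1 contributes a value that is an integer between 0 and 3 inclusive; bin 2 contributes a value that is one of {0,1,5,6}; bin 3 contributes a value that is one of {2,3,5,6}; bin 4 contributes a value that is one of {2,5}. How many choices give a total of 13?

13

The generating function for the choices is (1 + y + y^2 + y^3)·(1 + y + y^5 + y^6)·(y^2 + y^3 + y^5 + y^6)·(y^2 + y^5); the count is [y^13].
(1 + y + y^2 + y^3) has coefficients 1,1,1,1 for degrees 0…3.
(1 + y + y^5 + y^6) has coefficients 1,1,0,0,0,1,1,0,0,0,0,0,0,0 for degrees 0…13.
Multiplying by (y^2 + y^3 + y^5 + y^6) gives running coefficients 0,0,1,2,1,1,2,2,2,1,1,2,1,0 for degrees 0…13.
Finally multiplying by (y^2 + y^5), the product of all factors after the first has coefficients 0,0,0,0,1,2,1,2,4,3,3,3,3,4 for degrees 0…13.
[y^13] = 1·4 + 1·3 + 1·3 + 1·3 = 13.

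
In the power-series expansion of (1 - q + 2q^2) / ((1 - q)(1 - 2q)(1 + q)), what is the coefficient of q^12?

5461

The denominator gives the recurrence a_n = 2a_(n−1) + a_(n−2) − 2a_(n−3) for n ≥ 3; the numerator fixes a_0 = 1, a_1 = 1, a_2 = 5.
Iterating: 1, 1, 5, 9, 21, 41, 85, 169, 341, 681, 1365, 2729, 5461, so a_12 = 5461.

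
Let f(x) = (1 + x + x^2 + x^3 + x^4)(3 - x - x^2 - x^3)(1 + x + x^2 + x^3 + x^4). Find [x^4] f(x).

(1 + x + x^2 + x^3 + x^4) has coefficients 1,1,1,1,1 for degrees 0…4.
(3 - x - x^2 - x^3) has coefficients 3,-1,-1,-1,0 for degrees 0…4.
Finally multiplying by (1 + x + x^2 + x^3 + x^4), the product of all factors after the first has coefficients 3,2,1,0,0 for degrees 0…4.
[x^4] = 1·0 + 1·0 + 1·1 + 1·2 + 1·3 = 6.

6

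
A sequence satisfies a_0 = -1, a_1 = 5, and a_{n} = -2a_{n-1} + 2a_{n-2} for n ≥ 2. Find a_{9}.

The ordinary generating function has denominator 1 + 2x - 2x^2.
Iterating the recurrence: a_0,…,a_{9} = -1, 5, -12, 34, -92, 252, -688, 1880, -5136, 14032.

14032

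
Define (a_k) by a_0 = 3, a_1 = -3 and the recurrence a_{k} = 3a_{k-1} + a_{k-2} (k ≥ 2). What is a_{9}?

The ordinary generating function has denominator 1 - 3x - x^2.
Iterating the recurrence: a_0,…,a_{9} = 3, -3, -6, -21, -69, -228, -753, -2487, -8214, -27129.

-27129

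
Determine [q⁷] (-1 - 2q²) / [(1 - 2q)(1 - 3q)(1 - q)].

-11262

Partial fractions give a closed form: a_n = (6)·2^n + (-11/2)·3^n + (-3/2)·1^n.
At n = 7: a_7 = -11262.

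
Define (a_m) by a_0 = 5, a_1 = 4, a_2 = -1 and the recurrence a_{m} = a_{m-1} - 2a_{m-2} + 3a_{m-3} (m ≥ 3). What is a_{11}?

The ordinary generating function has denominator 1 - t + 2t^2 - 3t^3.
Iterating the recurrence: a_0,…,a_{11} = 5, 4, -1, 6, 20, 5, -17, 33, 82, -35, -100, 216.

216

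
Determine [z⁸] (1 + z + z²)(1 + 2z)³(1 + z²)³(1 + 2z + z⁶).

319

(1 + z + z²) has coefficients 1,1,1 for degrees 0…2.
(1 + 2z)³ has coefficients 1,6,12,8,0,0,0,0,0 for degrees 0…8.
Multiplying by (1 + z²)³ gives running coefficients 1,6,15,26,39,42,37,30,12 for degrees 0…8.
Finally multiplying by (1 + 2z + z⁶), the product of all factors after the first has coefficients 1,8,27,56,91,120,122,110,87 for degrees 0…8.
[z⁸] = 1·87 + 1·110 + 1·122 = 319.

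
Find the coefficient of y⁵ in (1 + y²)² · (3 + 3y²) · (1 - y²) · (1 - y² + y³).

6

(1 + y²)² has coefficients 1,0,2,0,1 for degrees 0…4.
(3 + 3y²) has coefficients 3,0,3,0,0,0 for degrees 0…5.
Multiplying by (1 - y²) gives running coefficients 3,0,0,0,-3,0 for degrees 0…5.
Finally multiplying by (1 - y² + y³), the product of all factors after the first has coefficients 3,0,-3,3,-3,0 for degrees 0…5.
[y⁵] = 1·0 + 2·3 + 1·0 = 6.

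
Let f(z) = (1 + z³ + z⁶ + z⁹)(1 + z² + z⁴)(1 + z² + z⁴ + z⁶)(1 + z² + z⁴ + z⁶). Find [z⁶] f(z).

(1 + z³ + z⁶ + z⁹) has coefficients 1,0,0,1,0,0,1 for degrees 0…6.
(1 + z² + z⁴) has coefficients 1,0,1,0,1,0,0 for degrees 0…6.
Multiplying by (1 + z² + z⁴ + z⁶) gives running coefficients 1,0,2,0,3,0,3 for degrees 0…6.
Finally multiplying by (1 + z² + z⁴ + z⁶), the product of all factors after the first has coefficients 1,0,3,0,6,0,9 for degrees 0…6.
[z⁶] = 1·9 + 1·0 + 1·1 = 10.

10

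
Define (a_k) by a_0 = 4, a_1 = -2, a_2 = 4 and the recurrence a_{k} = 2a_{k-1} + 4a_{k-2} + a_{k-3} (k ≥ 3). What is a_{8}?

The ordinary generating function has denominator 1 - 2x - 4x^2 - x^3.
Iterating the recurrence: a_0,…,a_{8} = 4, -2, 4, 4, 22, 64, 220, 718, 2380.

2380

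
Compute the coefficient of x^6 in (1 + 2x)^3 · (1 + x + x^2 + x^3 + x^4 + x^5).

(1 + 2x)^3 has coefficients 1,6,12,8 for degrees 0…3.
(1 + x + x^2 + x^3 + x^4 + x^5) has coefficients 1,1,1,1,1,1,0 for degrees 0…6.
[x^6] = 1·0 + 6·1 + 12·1 + 8·1 = 26.

26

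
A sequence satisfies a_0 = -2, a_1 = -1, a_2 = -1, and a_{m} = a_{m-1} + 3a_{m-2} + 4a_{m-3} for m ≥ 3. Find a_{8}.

-1145

The ordinary generating function has denominator 1 - y - 3y^2 - 4y^3.
Iterating the recurrence: a_0,…,a_{8} = -2, -1, -1, -12, -19, -59, -164, -417, -1145.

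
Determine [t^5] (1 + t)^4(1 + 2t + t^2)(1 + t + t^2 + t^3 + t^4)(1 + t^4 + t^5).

(1 + t)^4 has coefficients 1,4,6,4,1 for degrees 0…4.
(1 + 2t + t^2) has coefficients 1,2,1,0,0,0 for degrees 0…5.
Multiplying by (1 + t + t^2 + t^3 + t^4) gives running coefficients 1,3,4,4,4,3 for degrees 0…5.
Finally multiplying by (1 + t^4 + t^5), the product of all factors after the first has coefficients 1,3,4,4,5,7 for degrees 0…5.
[t^5] = 1·7 + 4·5 + 6·4 + 4·4 + 1·3 = 70.

70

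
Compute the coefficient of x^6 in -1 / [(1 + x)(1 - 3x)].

The denominator gives the recurrence a_n = 2a_(n−1) + 3a_(n−2) for n ≥ 2; the numerator fixes a_0 = -1, a_1 = -2.
Iterating: -1, -2, -7, -20, -61, -182, -547, so a_6 = -547.

-547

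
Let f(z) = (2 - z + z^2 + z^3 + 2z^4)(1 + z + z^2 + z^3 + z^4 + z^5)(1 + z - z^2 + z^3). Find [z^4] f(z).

7

(2 - z + z^2 + z^3 + 2z^4) has coefficients 2,-1,1,1,2 for degrees 0…4.
(1 + z + z^2 + z^3 + z^4 + z^5) has coefficients 1,1,1,1,1 for degrees 0…4.
Finally multiplying by (1 + z - z^2 + z^3), the product of all factors after the first has coefficients 1,2,1,2,2 for degrees 0…4.
[z^4] = 2·2 − 1·2 + 1·1 + 1·2 + 2·1 = 7.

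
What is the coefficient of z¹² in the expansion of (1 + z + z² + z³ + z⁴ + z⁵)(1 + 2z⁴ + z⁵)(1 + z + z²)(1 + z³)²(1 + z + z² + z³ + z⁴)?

(1 + z + z² + z³ + z⁴ + z⁵) has coefficients 1,1,1,1,1,1 for degrees 0…5.
(1 + 2z⁴ + z⁵) has coefficients 1,0,0,0,2,1,0,0,0,0,0,0,0 for degrees 0…12.
Multiplying by (1 + z + z²) gives running coefficients 1,1,1,0,2,3,3,1,0,0,0,0,0 for degrees 0…12.
Multiplying by (1 + z³)² gives running coefficients 1,1,1,2,4,5,4,6,7,6,4,3,3 for degrees 0…12.
Finally multiplying by (1 + z + z² + z³ + z⁴), the product of all factors after the first has coefficients 1,2,3,5,9,13,16,21,26,28,27,26,23 for degrees 0…12.
[z¹²] = 1·23 + 1·26 + 1·27 + 1·28 + 1·26 + 1·21 = 151.

151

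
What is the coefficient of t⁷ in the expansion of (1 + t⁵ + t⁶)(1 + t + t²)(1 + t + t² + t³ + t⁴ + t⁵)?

6

(1 + t⁵ + t⁶) has coefficients 1,0,0,0,0,1,1 for degrees 0…6.
(1 + t + t²) has coefficients 1,1,1,0,0,0,0,0 for degrees 0…7.
Finally multiplying by (1 + t + t² + t³ + t⁴ + t⁵), the product of all factors after the first has coefficients 1,2,3,3,3,3,2,1 for degrees 0…7.
[t⁷] = 1·1 + 1·3 + 1·2 = 6.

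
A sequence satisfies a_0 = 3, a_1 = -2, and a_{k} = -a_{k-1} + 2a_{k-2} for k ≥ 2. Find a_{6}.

108

The ordinary generating function has denominator 1 + x - 2x^2.
Iterating the recurrence: a_0,…,a_{6} = 3, -2, 8, -12, 28, -52, 108.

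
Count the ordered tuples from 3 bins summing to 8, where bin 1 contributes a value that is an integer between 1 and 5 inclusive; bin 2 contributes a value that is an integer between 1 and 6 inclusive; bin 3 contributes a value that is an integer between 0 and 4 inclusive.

21

The generating function for the choices is (x + x^2 + x^3 + x^4 + x^5)·(x + x^2 + x^3 + x^4 + x^5 + x^6)·(1 + x + x^2 + x^3 + x^4); the count is [x^8].
(x + x^2 + x^3 + x^4 + x^5) has coefficients 0,1,1,1,1,1 for degrees 0…5.
(x + x^2 + x^3 + x^4 + x^5 + x^6) has coefficients 0,1,1,1,1,1,1,0,0 for degrees 0…8.
Finally multiplying by (1 + x + x^2 + x^3 + x^4), the product of all factors after the first has coefficients 0,1,2,3,4,5,5,4,3 for degrees 0…8.
[x^8] = 1·4 + 1·5 + 1·5 + 1·4 + 1·3 = 21.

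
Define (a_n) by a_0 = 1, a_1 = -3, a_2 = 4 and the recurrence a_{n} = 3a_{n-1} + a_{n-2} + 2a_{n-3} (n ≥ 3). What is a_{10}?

The ordinary generating function has denominator 1 - 3t - t^2 - 2t^3.
Iterating the recurrence: a_0,…,a_{10} = 1, -3, 4, 11, 31, 112, 389, 1341, 4636, 16027, 55399.

55399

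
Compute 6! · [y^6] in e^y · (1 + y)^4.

1045

The EGF product rule gives c_6 = Σ_{k_1+k_2=6} C(6; k_1,k_2) · ∏ g_i(k_i), where e^y gives (1)^k; (1+y)^4 gives the falling factorial (4)_k.
g_1(k) for k = 0…6: 1, 1, 1, 1, 1, 1, 1.
g_2(k) for k = 0…6: 1, 4, 12, 24, 24, 0, 0.
c_6 = Σ_k C(6,k)·g_1(k)·g_2(6−k) = 15·1·24 + 20·1·24 + 15·1·12 + 6·1·4 + 1·1·1 = 360 + 480 + 180 + 24 + 1 = 1045.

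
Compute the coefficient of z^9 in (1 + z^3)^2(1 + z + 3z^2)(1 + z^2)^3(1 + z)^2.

(1 + z^3)^2 has coefficients 1,0,0,2,0,0,1 for degrees 0…6.
(1 + z + 3z^2) has coefficients 1,1,3,0,0,0,0,0,0,0 for degrees 0…9.
Multiplying by (1 + z^2)^3 gives running coefficients 1,1,6,3,12,3,10,1,3,0 for degrees 0…9.
Finally multiplying by (1 + z)^2, the product of all factors after the first has coefficients 1,3,9,16,24,30,28,24,15,7 for degrees 0…9.
[z^9] = 1·7 + 2·28 + 1·16 = 79.

79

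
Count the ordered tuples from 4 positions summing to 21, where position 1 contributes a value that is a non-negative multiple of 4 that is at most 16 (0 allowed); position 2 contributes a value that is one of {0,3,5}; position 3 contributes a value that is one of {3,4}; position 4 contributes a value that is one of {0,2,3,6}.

The generating function for the choices is (1 + z⁴ + z⁸ + z¹² + z¹⁶)·(1 + z³ + z⁵)·(z³ + z⁴)·(1 + z² + z³ + z⁶); the count is [z²¹].
(1 + z⁴ + z⁸ + z¹² + z¹⁶) has coefficients 1,0,0,0,1,0,0,0,1,0,0,0,1,0,0,0,1 for degrees 0…16.
(1 + z³ + z⁵) has coefficients 1,0,0,1,0,1,0,0,0,0,0,0,0,0,0,0,0,0,0,0,0,0 for degrees 0…21.
Multiplying by (z³ + z⁴) gives running coefficients 0,0,0,1,1,0,1,1,1,1,0,0,0,0,0,0,0,0,0,0,0,0 for degrees 0…21.
Finally multiplying by (1 + z² + z³ + z⁶), the product of all factors after the first has coefficients 0,0,0,1,1,1,3,2,2,4,3,2,2,1,1,1,0,0,0,0,0,0 for degrees 0…21.
[z²¹] = 1·0 + 1·0 + 1·1 + 1·4 + 1·1 = 6.

6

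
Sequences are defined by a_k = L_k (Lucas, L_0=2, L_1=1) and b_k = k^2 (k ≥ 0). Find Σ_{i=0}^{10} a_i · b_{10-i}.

Write out a_i and b_{10-i} for i = 0,…,10 and sum the products.
Σ = 2·100 + 1·81 + 3·64 + 4·49 + 7·36 + 11·25 + 18·16 + 29·9 + 47·4 + 76·1 + 123·0 = 2009.

2009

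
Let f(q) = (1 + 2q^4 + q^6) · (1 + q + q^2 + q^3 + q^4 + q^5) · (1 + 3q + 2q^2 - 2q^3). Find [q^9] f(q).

(1 + 2q^4 + q^6) has coefficients 1,0,0,0,2,0,1 for degrees 0…6.
(1 + q + q^2 + q^3 + q^4 + q^5) has coefficients 1,1,1,1,1,1,0,0,0,0 for degrees 0…9.
Finally multiplying by (1 + 3q + 2q^2 - 2q^3), the product of all factors after the first has coefficients 1,4,6,4,4,4,3,0,-2,0 for degrees 0…9.
[q^9] = 1·0 + 2·4 + 1·4 = 12.

12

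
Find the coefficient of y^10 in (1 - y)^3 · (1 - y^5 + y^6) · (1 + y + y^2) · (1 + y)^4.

(1 - y)^3 has coefficients 1,-3,3,-1 for degrees 0…3.
(1 - y^5 + y^6) has coefficients 1,0,0,0,0,-1,1,0,0,0,0 for degrees 0…10.
Multiplying by (1 + y + y^2) gives running coefficients 1,1,1,0,0,-1,0,0,1,0,0 for degrees 0…10.
Finally multiplying by (1 + y)^4, the product of all factors after the first has coefficients 1,5,11,14,11,4,-3,-6,-3,3,6 for degrees 0…10.
[y^10] = 1·6 − 3·3 + 3·(-3) − 1·(-6) = -6.

-6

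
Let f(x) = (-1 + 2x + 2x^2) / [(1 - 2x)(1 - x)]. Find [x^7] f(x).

The denominator gives the recurrence a_n = 3a_(n−1) − 2a_(n−2) for n ≥ 3; the numerator fixes a_0 = -1, a_1 = -1, a_2 = 1.
Iterating: -1, -1, 1, 5, 13, 29, 61, 125, so a_7 = 125.

125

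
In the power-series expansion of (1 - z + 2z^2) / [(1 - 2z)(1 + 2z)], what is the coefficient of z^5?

The denominator gives the recurrence a_n = 4a_(n−2) for n ≥ 3; the numerator fixes a_0 = 1, a_1 = -1, a_2 = 6.
Iterating: 1, -1, 6, -4, 24, -16, so a_5 = -16.

-16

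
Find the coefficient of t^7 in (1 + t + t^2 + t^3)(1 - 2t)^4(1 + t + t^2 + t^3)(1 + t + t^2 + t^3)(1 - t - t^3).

(1 + t + t^2 + t^3) has coefficients 1,1,1,1 for degrees 0…3.
(1 - 2t)^4 has coefficients 1,-8,24,-32,16,0,0,0 for degrees 0…7.
Multiplying by (1 + t + t^2 + t^3) gives running coefficients 1,-7,17,-15,0,8,-16,16 for degrees 0…7.
Multiplying by (1 + t + t^2 + t^3) gives running coefficients 1,-6,11,-4,-5,10,-23,8 for degrees 0…7.
Finally multiplying by (1 - t - t^3), the product of all factors after the first has coefficients 1,-7,17,-16,5,4,-29,36 for degrees 0…7.
[t^7] = 1·36 + 1·(-29) + 1·4 + 1·5 = 16.

16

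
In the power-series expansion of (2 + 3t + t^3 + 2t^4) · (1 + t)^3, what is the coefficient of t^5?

9

(2 + 3t + t^3 + 2t^4) has coefficients 2,3,0,1,2 for degrees 0…4.
(1 + t)^3 has coefficients 1,3,3,1,0,0 for degrees 0…5.
[t^5] = 2·0 + 3·0 + 1·3 + 2·3 = 9.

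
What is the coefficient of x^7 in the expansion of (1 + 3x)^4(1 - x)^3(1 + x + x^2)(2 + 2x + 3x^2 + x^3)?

(1 + 3x)^4 has coefficients 1,12,54,108,81 for degrees 0…4.
(1 - x)^3 has coefficients 1,-3,3,-1,0,0,0,0 for degrees 0…7.
Multiplying by (1 + x + x^2) gives running coefficients 1,-2,1,-1,2,-1,0,0 for degrees 0…7.
Finally multiplying by (2 + 2x + 3x^2 + x^3), the product of all factors after the first has coefficients 2,-2,1,-5,3,0,3,-1 for degrees 0…7.
[x^7] = 1·(-1) + 12·3 + 54·0 + 108·3 + 81·(-5) = -46.

-46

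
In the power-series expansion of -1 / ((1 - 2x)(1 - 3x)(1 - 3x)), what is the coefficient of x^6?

The denominator gives the recurrence a_n = 8a_(n−1) − 21a_(n−2) + 18a_(n−3) for n ≥ 3; the numerator fixes a_0 = -1, a_1 = -8, a_2 = -43.
Iterating: -1, -8, -43, -194, -793, -3044, -11191, so a_6 = -11191.

-11191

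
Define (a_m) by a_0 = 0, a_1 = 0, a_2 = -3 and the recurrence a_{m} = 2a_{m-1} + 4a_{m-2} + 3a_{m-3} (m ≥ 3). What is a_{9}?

The ordinary generating function has denominator 1 - 2t - 4t^2 - 3t^3.
Iterating the recurrence: a_0,…,a_{9} = 0, 0, -3, -6, -24, -81, -276, -948, -3243, -11106.

-11106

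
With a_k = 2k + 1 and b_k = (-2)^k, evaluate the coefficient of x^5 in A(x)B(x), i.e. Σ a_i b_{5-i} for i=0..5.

-3

Write out a_i and b_{5-i} for i = 0,…,5 and sum the products.
Σ = 1·(-32) + 3·16 + 5·(-8) + 7·4 + 9·(-2) + 11·1 = -3.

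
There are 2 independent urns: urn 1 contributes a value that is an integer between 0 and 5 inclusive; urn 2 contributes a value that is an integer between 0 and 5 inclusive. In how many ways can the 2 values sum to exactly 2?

The generating function for the choices is (1 + z + z² + z³ + z⁴ + z⁵)·(1 + z + z² + z³ + z⁴ + z⁵); the count is [z²].
(1 + z + z² + z³ + z⁴ + z⁵) has coefficients 1,1,1 for degrees 0…2.
(1 + z + z² + z³ + z⁴ + z⁵) has coefficients 1,1,1 for degrees 0…2.
[z²] = 1·1 + 1·1 + 1·1 = 3.

3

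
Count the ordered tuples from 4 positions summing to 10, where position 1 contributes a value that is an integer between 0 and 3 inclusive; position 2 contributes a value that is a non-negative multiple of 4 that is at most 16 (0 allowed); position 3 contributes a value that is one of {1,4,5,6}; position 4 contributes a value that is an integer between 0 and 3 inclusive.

The generating function for the choices is (1 + t + t^2 + t^3)·(1 + t^4 + t^8 + t^12 + t^16)·(t + t^4 + t^5 + t^6)·(1 + t + t^2 + t^3); the count is [t^10].
(1 + t + t^2 + t^3) has coefficients 1,1,1,1 for degrees 0…3.
(1 + t^4 + t^8 + t^12 + t^16) has coefficients 1,0,0,0,1,0,0,0,1,0,0 for degrees 0…10.
Multiplying by (t + t^4 + t^5 + t^6) gives running coefficients 0,1,0,0,1,2,1,0,1,2,1 for degrees 0…10.
Finally multiplying by (1 + t + t^2 + t^3), the product of all factors after the first has coefficients 0,1,1,1,2,3,4,4,4,4,4 for degrees 0…10.
[t^10] = 1·4 + 1·4 + 1·4 + 1·4 = 16.

16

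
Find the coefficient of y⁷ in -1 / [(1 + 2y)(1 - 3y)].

-1261

Partial fractions give a closed form: a_n = (-2/5)·(-2)^n + (-3/5)·3^n.
At n = 7: a_7 = -1261.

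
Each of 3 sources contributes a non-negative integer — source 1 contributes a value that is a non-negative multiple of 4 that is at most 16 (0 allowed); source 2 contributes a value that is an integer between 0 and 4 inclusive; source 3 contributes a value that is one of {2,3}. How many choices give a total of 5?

2

The generating function for the choices is (1 + x⁴ + x⁸ + x¹² + x¹⁶)·(1 + x + x² + x³ + x⁴)·(x² + x³); the count is [x⁵].
(1 + x⁴ + x⁸ + x¹² + x¹⁶) has coefficients 1,0,0,0,1,0 for degrees 0…5.
(1 + x + x² + x³ + x⁴) has coefficients 1,1,1,1,1,0 for degrees 0…5.
Finally multiplying by (x² + x³), the product of all factors after the first has coefficients 0,0,1,2,2,2 for degrees 0…5.
[x⁵] = 1·2 + 1·0 = 2.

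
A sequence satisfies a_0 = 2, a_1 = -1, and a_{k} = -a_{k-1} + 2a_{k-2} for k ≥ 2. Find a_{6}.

65

The ordinary generating function has denominator 1 + z - 2z^2.
Iterating the recurrence: a_0,…,a_{6} = 2, -1, 5, -7, 17, -31, 65.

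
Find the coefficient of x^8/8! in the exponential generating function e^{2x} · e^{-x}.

1

The EGF product rule gives c_8 = Σ_{k_1+k_2=8} C(8; k_1,k_2) · ∏ g_i(k_i), where e^{2x} gives (2)^k; e^{-x} gives (-1)^k.
g_1(k) for k = 0…8: 1, 2, 4, 8, 16, 32, 64, 128, 256.
g_2(k) for k = 0…8: 1, -1, 1, -1, 1, -1, 1, -1, 1.
c_8 = Σ_k C(8,k)·g_1(k)·g_2(8−k) = 1·1·1 + 8·2·(-1) + 28·4·1 + 56·8·(-1) + 70·16·1 + 56·32·(-1) + 28·64·1 + 8·128·(-1) + 1·256·1 = 1 − 16 + 112 − 448 + 1120 − 1792 + 1792 − 1024 + 256 = 1.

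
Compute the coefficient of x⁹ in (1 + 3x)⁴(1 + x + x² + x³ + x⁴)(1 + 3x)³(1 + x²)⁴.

(1 + 3x)⁴ has coefficients 1,12,54,108,81 for degrees 0…4.
(1 + x + x² + x³ + x⁴) has coefficients 1,1,1,1,1,0,0,0,0,0 for degrees 0…9.
Multiplying by (1 + 3x)³ gives running coefficients 1,10,37,64,64,63,54,27,0,0 for degrees 0…9.
Finally multiplying by (1 + x²)⁴, the product of all factors after the first has coefficients 1,10,41,104,218,379,536,703,749,752 for degrees 0…9.
[x⁹] = 1·752 + 12·749 + 54·703 + 108·536 + 81·379 = 136289.

136289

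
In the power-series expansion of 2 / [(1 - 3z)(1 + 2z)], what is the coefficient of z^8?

8078

Partial fractions give a closed form: a_n = (6/5)·3^n + (4/5)·(-2)^n.
At n = 8: a_8 = 8078.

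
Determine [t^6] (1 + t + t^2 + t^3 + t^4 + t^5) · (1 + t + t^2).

2

(1 + t + t^2 + t^3 + t^4 + t^5) has coefficients 1,1,1,1,1,1 for degrees 0…5.
(1 + t + t^2) has coefficients 1,1,1,0,0,0,0 for degrees 0…6.
[t^6] = 1·0 + 1·0 + 1·0 + 1·0 + 1·1 + 1·1 = 2.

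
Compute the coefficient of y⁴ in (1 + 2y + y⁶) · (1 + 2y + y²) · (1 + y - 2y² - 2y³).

-16

(1 + 2y + y⁶) has coefficients 1,2,0,0,0 for degrees 0…4.
(1 + 2y + y²) has coefficients 1,2,1,0,0 for degrees 0…4.
Finally multiplying by (1 + y - 2y² - 2y³), the product of all factors after the first has coefficients 1,3,1,-5,-6 for degrees 0…4.
[y⁴] = 1·(-6) + 2·(-5) = -16.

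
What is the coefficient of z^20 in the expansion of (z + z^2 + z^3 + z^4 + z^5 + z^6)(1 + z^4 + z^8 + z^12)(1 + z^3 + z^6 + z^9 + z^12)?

(z + z^2 + z^3 + z^4 + z^5 + z^6) has coefficients 0,1,1,1,1,1,1 for degrees 0…6.
(1 + z^4 + z^8 + z^12) has coefficients 1,0,0,0,1,0,0,0,1,0,0,0,1,0,0,0,0,0,0,0,0 for degrees 0…20.
Finally multiplying by (1 + z^3 + z^6 + z^9 + z^12), the product of all factors after the first has coefficients 1,0,0,1,1,0,1,1,1,1,1,1,2,1,1,1,1,1,1,0,1 for degrees 0…20.
[z^20] = 1·0 + 1·1 + 1·1 + 1·1 + 1·1 + 1·1 = 5.

5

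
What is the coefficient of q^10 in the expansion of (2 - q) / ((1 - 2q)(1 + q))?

Partial fractions give a closed form: a_n = (1)·2^n + (1)·(-1)^n.
At n = 10: a_10 = 1025.

1025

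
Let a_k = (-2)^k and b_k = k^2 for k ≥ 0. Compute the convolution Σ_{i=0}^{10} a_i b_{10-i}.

-38

This is [x^10] in the product of the two ordinary generating functions.
Σ = 1·100 − 2·81 + 4·64 − 8·49 + 16·36 − 32·25 + 64·16 − 128·9 + 256·4 − 512·1 + 1024·0 = -38.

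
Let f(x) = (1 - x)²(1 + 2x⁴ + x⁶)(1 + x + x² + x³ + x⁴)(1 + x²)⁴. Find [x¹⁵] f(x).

(1 - x)² has coefficients 1,-2,1 for degrees 0…2.
(1 + 2x⁴ + x⁶) has coefficients 1,0,0,0,2,0,1,0,0,0,0,0,0,0,0,0 for degrees 0…15.
Multiplying by (1 + x + x² + x³ + x⁴) gives running coefficients 1,1,1,1,3,2,3,3,3,1,1,0,0,0,0,0 for degrees 0…15.
Finally multiplying by (1 + x²)⁴, the product of all factors after the first has coefficients 1,1,5,5,13,12,25,21,38,30,44,31,37,20,21,7 for degrees 0…15.
[x¹⁵] = 1·7 − 2·21 + 1·20 = -15.

-15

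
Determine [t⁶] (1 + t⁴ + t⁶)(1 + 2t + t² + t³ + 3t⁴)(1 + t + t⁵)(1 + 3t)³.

258

(1 + t⁴ + t⁶) has coefficients 1,0,0,0,1,0,1 for degrees 0…6.
(1 + 2t + t² + t³ + 3t⁴) has coefficients 1,2,1,1,3,0,0 for degrees 0…6.
Multiplying by (1 + t + t⁵) gives running coefficients 1,3,3,2,4,4,2 for degrees 0…6.
Finally multiplying by (1 + 3t)³, the product of all factors after the first has coefficients 1,12,57,137,184,175,200 for degrees 0…6.
[t⁶] = 1·200 + 1·57 + 1·1 = 258.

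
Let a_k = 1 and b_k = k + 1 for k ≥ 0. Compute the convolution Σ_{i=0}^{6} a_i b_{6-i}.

28

The convolution is the x^6 coefficient of A(x)B(x).
Σ = 1·7 + 1·6 + 1·5 + 1·4 + 1·3 + 1·2 + 1·1 = 28.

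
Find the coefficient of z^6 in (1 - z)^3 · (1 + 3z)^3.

-27

(1 - z)^3 has coefficients 1,-3,3,-1 for degrees 0…3.
(1 + 3z)^3 has coefficients 1,9,27,27,0,0,0 for degrees 0…6.
[z^6] = 1·0 − 3·0 + 3·0 − 1·27 = -27.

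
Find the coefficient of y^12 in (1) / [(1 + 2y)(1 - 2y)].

4096

Partial fractions give a closed form: a_n = (1/2)·(-2)^n + (1/2)·2^n.
At n = 12: a_12 = 4096.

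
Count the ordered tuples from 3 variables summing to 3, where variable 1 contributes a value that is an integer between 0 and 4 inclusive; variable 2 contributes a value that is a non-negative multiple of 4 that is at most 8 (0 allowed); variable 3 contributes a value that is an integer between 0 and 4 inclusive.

4

The generating function for the choices is (1 + y + y^2 + y^3 + y^4)·(1 + y^4 + y^8)·(1 + y + y^2 + y^3 + y^4); the count is [y^3].
(1 + y + y^2 + y^3 + y^4) has coefficients 1,1,1,1 for degrees 0…3.
(1 + y^4 + y^8) has coefficients 1,0,0,0 for degrees 0…3.
Finally multiplying by (1 + y + y^2 + y^3 + y^4), the product of all factors after the first has coefficients 1,1,1,1 for degrees 0…3.
[y^3] = 1·1 + 1·1 + 1·1 + 1·1 = 4.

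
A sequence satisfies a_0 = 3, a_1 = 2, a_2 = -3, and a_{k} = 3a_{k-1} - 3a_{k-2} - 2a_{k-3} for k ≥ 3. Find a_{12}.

The ordinary generating function has denominator 1 - 3x + 3x^2 + 2x^3.
Iterating the recurrence: a_0,…,a_{12} = 3, 2, -3, -21, -58, -105, -99, 134, 909, 2523, 4574, 4335, -5763.

-5763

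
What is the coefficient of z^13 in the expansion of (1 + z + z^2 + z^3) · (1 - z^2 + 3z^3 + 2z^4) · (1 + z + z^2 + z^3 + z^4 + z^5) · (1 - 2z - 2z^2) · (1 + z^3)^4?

-510

(1 + z + z^2 + z^3) has coefficients 1,1,1,1 for degrees 0…3.
(1 - z^2 + 3z^3 + 2z^4) has coefficients 1,0,-1,3,2,0,0,0,0,0,0,0,0,0 for degrees 0…13.
Multiplying by (1 + z + z^2 + z^3 + z^4 + z^5) gives running coefficients 1,1,0,3,5,5,4,4,5,2,0,0,0,0 for degrees 0…13.
Multiplying by (1 - 2z - 2z^2) gives running coefficients 1,-1,-4,1,-1,-11,-16,-14,-11,-16,-14,-4,0,0 for degrees 0…13.
Finally multiplying by (1 + z^3)^4, the product of all factors after the first has coefficients 1,-1,-4,5,-5,-27,-6,-24,-79,-70,-80,-130,-155,-145 for degrees 0…13.
[z^13] = 1·(-145) + 1·(-155) + 1·(-130) + 1·(-80) = -510.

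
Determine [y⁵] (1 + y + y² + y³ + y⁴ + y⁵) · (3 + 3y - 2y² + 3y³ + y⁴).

(1 + y + y² + y³ + y⁴ + y⁵) has coefficients 1,1,1,1,1,1 for degrees 0…5.
(3 + 3y - 2y² + 3y³ + y⁴) has coefficients 3,3,-2,3,1,0 for degrees 0…5.
[y⁵] = 1·0 + 1·1 + 1·3 + 1·(-2) + 1·3 + 1·3 = 8.

8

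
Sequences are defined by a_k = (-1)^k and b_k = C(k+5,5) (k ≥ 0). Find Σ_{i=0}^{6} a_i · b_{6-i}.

This is [x^6] in the product of the two ordinary generating functions.
Σ = 1·462 − 1·252 + 1·126 − 1·56 + 1·21 − 1·6 + 1·1 = 296.

296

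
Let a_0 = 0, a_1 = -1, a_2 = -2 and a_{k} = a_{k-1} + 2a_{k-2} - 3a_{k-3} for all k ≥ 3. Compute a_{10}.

The ordinary generating function has denominator 1 - z - 2z^2 + 3z^3.
Iterating the recurrence: a_0,…,a_{10} = 0, -1, -2, -4, -5, -7, -5, -4, 7, 14, 40.

40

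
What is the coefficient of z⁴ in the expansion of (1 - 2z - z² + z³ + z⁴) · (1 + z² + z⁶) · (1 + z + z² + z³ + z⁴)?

-2

(1 - 2z - z² + z³ + z⁴) has coefficients 1,-2,-1,1,1 for degrees 0…4.
(1 + z² + z⁶) has coefficients 1,0,1,0,0 for degrees 0…4.
Finally multiplying by (1 + z + z² + z³ + z⁴), the product of all factors after the first has coefficients 1,1,2,2,2 for degrees 0…4.
[z⁴] = 1·2 − 2·2 − 1·2 + 1·1 + 1·1 = -2.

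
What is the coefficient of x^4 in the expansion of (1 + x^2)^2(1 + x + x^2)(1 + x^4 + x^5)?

(1 + x^2)^2 has coefficients 1,0,2,0,1 for degrees 0…4.
(1 + x + x^2) has coefficients 1,1,1,0,0 for degrees 0…4.
Finally multiplying by (1 + x^4 + x^5), the product of all factors after the first has coefficients 1,1,1,0,1 for degrees 0…4.
[x^4] = 1·1 + 2·1 + 1·1 = 4.

4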